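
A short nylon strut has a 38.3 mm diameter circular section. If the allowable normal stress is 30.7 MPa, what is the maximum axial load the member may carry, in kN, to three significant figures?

A = 1152 mm².
P_max = σ_allow · A = 30.7 · 1152 = 35370 N = 35.37 kN.

35.4 kN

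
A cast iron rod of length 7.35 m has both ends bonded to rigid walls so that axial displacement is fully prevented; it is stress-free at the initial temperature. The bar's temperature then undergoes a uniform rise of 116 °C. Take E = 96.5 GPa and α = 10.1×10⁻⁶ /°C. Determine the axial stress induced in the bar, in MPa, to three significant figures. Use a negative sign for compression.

Free thermal expansion αLΔT = 10.1e-6 · 7350 · 116 = 8.611 mm.
The walls impose strain ε = −(8.611)/7350 = -1.1716e-03; σ = Eε = 96500 · -1.1716e-03 = -113.1 MPa.

-113 MPa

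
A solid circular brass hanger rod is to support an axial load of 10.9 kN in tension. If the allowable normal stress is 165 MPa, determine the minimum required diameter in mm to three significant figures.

9.17 mm

Required area A ≥ P/σ_allow = 10900/165 = 66.06 mm².
For a solid circular section, d ≥ √(4A/π) = 9.171 mm.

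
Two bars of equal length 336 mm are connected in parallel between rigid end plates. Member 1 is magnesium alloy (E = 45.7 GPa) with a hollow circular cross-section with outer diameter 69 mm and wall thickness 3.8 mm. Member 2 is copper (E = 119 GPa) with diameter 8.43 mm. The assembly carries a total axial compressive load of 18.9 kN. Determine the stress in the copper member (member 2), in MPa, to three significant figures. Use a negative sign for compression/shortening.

-53.3 MPa

A_1 = 778.4 mm².
A_2 = 55.81 mm².
Equal strain + equilibrium ⇒ each member carries load in proportion to AE: A₁E₁ = 35570000 N, A₂E₂ = 6642000 N, ΣAE = 42210000 N.
σ₂ = P·E₂/ΣAE = -18900·119000/42210000 = -53.28 MPa.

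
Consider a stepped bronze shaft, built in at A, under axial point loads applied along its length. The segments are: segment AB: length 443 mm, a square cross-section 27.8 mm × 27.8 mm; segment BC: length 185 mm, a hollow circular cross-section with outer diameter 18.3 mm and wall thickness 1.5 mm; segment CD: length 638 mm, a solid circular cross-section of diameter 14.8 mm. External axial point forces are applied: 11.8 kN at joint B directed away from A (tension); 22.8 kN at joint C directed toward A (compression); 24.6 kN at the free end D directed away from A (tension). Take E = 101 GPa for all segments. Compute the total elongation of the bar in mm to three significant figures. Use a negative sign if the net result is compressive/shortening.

Internal axial forces (sectioning from the free end, tension +): N_CD = 24.6 kN, N_BC = 1.8 kN, N_AB = 13.6 kN.
A_AB = 772.8 mm².
A_BC = 79.17 mm².
A_CD = 172 mm².
δ_AB = 13600·443/(772.8·101000) = 0.07718 mm
δ_BC = 1800·185/(79.17·101000) = 0.04165 mm
δ_CD = 24600·638/(172·101000) = 0.9033 mm
δ = Σδ_i = 1.022 mm.

1.02 mm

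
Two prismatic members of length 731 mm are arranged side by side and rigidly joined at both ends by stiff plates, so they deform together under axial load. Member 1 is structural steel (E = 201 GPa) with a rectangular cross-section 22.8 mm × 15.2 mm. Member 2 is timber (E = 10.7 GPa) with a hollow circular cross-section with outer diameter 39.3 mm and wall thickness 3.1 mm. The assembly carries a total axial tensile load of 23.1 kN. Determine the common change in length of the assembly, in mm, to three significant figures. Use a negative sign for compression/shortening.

0.230 mm

A_1 = 346.6 mm².
A_2 = 352.5 mm².
Equal strain + equilibrium ⇒ each member carries load in proportion to AE: A₁E₁ = 69660000 N, A₂E₂ = 3772000 N, ΣAE = 73430000 N.
δ = PL/ΣAE = 23100·731/73430000 = 0.23 mm.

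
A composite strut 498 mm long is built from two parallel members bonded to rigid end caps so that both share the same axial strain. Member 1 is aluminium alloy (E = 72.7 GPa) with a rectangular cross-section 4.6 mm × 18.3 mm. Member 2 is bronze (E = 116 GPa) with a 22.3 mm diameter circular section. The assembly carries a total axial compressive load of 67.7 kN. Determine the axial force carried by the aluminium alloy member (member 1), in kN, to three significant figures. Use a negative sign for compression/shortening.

A_1 = 84.18 mm².
A_2 = 390.6 mm².
Equal strain + equilibrium ⇒ each member carries load in proportion to AE: A₁E₁ = 6120000 N, A₂E₂ = 45310000 N, ΣAE = 51430000 N.
F₁ = P·A₁E₁/ΣAE = -67700·6120000/51430000 = -8057 N.

-8.06 kN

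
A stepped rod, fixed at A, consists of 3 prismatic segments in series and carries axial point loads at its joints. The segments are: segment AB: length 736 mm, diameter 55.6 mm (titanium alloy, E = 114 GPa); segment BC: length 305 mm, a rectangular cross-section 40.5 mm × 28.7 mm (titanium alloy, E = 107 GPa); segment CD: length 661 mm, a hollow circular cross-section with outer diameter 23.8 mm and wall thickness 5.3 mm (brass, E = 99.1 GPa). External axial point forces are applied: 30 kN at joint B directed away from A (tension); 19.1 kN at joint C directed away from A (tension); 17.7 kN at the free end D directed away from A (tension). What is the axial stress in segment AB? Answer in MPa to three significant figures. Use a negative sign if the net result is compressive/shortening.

27.5 MPa

Internal axial forces (sectioning from the free end, tension +): N_CD = 17.7 kN, N_BC = 36.8 kN, N_AB = 66.8 kN.
A_AB = 2428 mm².
σ_AB = N_AB/A_AB = 66800/2428 = 27.51 MPa.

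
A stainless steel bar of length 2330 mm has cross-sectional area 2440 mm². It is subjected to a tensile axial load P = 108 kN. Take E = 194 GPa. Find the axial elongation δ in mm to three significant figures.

0.532 mm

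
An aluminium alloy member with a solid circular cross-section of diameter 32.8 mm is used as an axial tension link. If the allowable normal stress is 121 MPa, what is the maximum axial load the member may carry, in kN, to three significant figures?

102 kN

A = 845 mm².
P_max = σ_allow · A = 121 · 845 = 102200 N = 102.2 kN.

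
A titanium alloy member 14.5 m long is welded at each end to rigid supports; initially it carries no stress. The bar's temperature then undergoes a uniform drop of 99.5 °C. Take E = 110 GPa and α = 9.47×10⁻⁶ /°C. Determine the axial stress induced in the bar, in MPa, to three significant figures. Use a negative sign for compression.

104 MPa

Free thermal expansion αLΔT = 9.47e-6 · 14500 · -99.5 = -13.66 mm.
The walls impose strain ε = −(-13.66)/14500 = 9.4227e-04; σ = Eε = 110000 · 9.4227e-04 = 103.6 MPa.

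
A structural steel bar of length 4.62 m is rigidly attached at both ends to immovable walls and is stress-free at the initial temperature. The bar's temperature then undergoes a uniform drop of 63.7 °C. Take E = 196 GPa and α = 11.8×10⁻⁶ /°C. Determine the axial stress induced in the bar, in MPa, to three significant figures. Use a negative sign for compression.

Free thermal expansion αLΔT = 11.8e-6 · 4620 · -63.7 = -3.473 mm.
The walls impose strain ε = −(-3.473)/4620 = 7.5166e-04; σ = Eε = 196000 · 7.5166e-04 = 147.3 MPa.

147 MPa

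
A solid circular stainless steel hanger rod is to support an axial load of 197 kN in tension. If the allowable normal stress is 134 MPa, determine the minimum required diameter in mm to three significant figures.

Required area A ≥ P/σ_allow = 197000/134 = 1470 mm².
For a solid circular section, d ≥ √(4A/π) = 43.26 mm.

43.3 mm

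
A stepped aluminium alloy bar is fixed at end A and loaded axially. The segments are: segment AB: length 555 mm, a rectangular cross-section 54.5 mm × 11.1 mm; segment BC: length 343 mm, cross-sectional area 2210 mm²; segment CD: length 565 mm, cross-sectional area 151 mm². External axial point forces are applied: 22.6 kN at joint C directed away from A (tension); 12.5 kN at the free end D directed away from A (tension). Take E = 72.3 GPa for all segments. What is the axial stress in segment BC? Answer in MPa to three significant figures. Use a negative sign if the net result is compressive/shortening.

15.9 MPa

Internal axial forces (sectioning from the free end, tension +): N_CD = 12.5 kN, N_BC = 35.1 kN, N_AB = 35.1 kN.
σ_BC = N_BC/A_BC = 35100/2210 = 15.88 MPa.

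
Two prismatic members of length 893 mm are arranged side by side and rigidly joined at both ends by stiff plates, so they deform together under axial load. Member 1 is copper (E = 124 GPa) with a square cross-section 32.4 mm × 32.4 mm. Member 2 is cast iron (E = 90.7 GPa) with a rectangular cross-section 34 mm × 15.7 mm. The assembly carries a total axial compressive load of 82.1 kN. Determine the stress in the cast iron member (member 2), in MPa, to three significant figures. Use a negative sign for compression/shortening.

A_1 = 1050 mm².
A_2 = 533.8 mm².
Equal strain + equilibrium ⇒ each member carries load in proportion to AE: A₁E₁ = 130200000 N, A₂E₂ = 48420000 N, ΣAE = 178600000 N.
σ₂ = P·E₂/ΣAE = -82100·90700/178600000 = -41.7 MPa.

-41.7 MPa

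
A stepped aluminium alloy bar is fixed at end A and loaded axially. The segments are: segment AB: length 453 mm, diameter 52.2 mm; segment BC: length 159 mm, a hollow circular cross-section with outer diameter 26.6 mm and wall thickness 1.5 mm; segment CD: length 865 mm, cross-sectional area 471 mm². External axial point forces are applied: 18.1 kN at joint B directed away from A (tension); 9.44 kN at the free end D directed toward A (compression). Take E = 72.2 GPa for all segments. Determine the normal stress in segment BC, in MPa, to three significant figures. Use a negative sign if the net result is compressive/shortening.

Internal axial forces (sectioning from the free end, tension +): N_CD = -9.44 kN, N_BC = -9.44 kN, N_AB = 8.66 kN.
A_BC = 118.3 mm².
σ_BC = N_BC/A_BC = -9440/118.3 = -79.81 MPa.

-79.8 MPa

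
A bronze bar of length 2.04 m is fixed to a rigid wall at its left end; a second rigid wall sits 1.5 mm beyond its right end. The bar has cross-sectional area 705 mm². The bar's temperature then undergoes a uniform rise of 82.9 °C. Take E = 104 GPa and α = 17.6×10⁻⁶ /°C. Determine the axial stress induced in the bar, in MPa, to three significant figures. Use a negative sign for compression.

-75.3 MPa

Free thermal expansion αLΔT = 17.6e-6 · 2040 · 82.9 = 2.976 mm.
The walls engage after the gap closes; constrained expansion = 2.976 − 1.5 = 1.476 mm.
The walls impose strain ε = −(1.476)/2040 = -7.2375e-04; σ = Eε = 104000 · -7.2375e-04 = -75.27 MPa.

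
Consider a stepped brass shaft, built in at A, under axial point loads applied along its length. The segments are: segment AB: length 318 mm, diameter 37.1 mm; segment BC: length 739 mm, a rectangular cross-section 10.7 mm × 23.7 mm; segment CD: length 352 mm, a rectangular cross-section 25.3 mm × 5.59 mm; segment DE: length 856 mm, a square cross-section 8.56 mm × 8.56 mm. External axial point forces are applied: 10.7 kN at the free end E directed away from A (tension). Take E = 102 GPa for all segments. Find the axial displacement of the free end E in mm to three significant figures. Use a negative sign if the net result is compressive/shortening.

1.82 mm

Internal axial forces (sectioning from the free end, tension +): N_DE = 10.7 kN, N_CD = 10.7 kN, N_BC = 10.7 kN, N_AB = 10.7 kN.
A_AB = 1081 mm².
A_BC = 253.6 mm².
A_CD = 141.4 mm².
A_DE = 73.27 mm².
δ_AB = 10700·318/(1081·102000) = 0.03086 mm
δ_BC = 10700·739/(253.6·102000) = 0.3057 mm
δ_CD = 10700·352/(141.4·102000) = 0.2611 mm
δ_DE = 10700·856/(73.27·102000) = 1.225 mm
δ = Σδ_i = 1.823 mm.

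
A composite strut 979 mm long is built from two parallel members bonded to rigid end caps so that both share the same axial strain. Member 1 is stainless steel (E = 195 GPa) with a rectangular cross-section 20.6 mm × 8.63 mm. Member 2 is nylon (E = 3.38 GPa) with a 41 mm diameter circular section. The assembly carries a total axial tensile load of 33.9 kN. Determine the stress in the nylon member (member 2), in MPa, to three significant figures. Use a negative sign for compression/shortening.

A_1 = 177.8 mm².
A_2 = 1320 mm².
Equal strain + equilibrium ⇒ each member carries load in proportion to AE: A₁E₁ = 34670000 N, A₂E₂ = 4462000 N, ΣAE = 39130000 N.
σ₂ = P·E₂/ΣAE = 33900·3380/39130000 = 2.928 MPa.

2.93 MPa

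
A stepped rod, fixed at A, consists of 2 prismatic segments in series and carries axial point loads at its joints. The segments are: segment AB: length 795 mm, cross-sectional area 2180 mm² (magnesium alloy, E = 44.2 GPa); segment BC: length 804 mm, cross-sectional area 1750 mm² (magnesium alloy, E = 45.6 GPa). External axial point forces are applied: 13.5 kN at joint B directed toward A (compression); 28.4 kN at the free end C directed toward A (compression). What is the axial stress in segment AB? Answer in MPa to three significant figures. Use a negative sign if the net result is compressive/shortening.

-19.2 MPa

Internal axial forces (sectioning from the free end, tension +): N_BC = -28.4 kN, N_AB = -41.9 kN.
σ_AB = N_AB/A_AB = -41900/2180 = -19.22 MPa.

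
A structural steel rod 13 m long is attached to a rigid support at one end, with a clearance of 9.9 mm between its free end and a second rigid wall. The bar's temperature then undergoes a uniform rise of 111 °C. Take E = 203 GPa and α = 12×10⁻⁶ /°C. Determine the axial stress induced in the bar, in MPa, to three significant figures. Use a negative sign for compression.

Free thermal expansion αLΔT = 12e-6 · 13000 · 111 = 17.32 mm.
The walls engage after the gap closes; constrained expansion = 17.32 − 9.9 = 7.416 mm.
The walls impose strain ε = −(7.416)/13000 = -5.7046e-04; σ = Eε = 203000 · -5.7046e-04 = -115.8 MPa.

-116 MPa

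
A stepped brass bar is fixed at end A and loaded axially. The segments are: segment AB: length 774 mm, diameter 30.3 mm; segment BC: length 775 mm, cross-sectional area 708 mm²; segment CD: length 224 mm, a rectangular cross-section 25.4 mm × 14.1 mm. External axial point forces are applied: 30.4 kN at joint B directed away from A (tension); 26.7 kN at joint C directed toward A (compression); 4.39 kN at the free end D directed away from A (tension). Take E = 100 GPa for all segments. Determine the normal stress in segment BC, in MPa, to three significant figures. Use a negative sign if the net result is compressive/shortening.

Internal axial forces (sectioning from the free end, tension +): N_CD = 4.39 kN, N_BC = -22.31 kN, N_AB = 8.09 kN.
σ_BC = N_BC/A_BC = -22310/708 = -31.51 MPa.

-31.5 MPa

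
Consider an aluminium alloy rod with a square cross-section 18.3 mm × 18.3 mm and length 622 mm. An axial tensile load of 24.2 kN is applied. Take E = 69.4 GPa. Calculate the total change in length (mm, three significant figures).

0.648 mm

A = 334.9 mm².
δ_mech = NL/(AE) = 24200·622/(334.9·69400) = 0.6477 mm.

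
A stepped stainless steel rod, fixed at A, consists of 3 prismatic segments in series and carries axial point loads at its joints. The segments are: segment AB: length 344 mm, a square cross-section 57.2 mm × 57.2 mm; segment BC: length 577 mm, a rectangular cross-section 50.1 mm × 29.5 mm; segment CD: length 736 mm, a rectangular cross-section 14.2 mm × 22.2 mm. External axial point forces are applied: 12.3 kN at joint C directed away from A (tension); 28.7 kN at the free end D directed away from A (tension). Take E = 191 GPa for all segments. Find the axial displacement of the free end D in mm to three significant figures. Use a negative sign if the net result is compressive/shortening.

0.457 mm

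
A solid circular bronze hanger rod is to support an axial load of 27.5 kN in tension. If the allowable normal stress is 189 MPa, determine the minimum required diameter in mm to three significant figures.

13.6 mm

Required area A ≥ P/σ_allow = 27500/189 = 145.5 mm².
For a solid circular section, d ≥ √(4A/π) = 13.61 mm.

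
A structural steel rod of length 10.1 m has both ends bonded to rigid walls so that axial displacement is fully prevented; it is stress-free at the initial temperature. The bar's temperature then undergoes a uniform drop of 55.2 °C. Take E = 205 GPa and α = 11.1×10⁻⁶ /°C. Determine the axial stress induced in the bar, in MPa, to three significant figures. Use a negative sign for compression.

126 MPa

Free thermal expansion αLΔT = 11.1e-6 · 10100 · -55.2 = -6.188 mm.
The walls impose strain ε = −(-6.188)/10100 = 6.1272e-04; σ = Eε = 205000 · 6.1272e-04 = 125.6 MPa.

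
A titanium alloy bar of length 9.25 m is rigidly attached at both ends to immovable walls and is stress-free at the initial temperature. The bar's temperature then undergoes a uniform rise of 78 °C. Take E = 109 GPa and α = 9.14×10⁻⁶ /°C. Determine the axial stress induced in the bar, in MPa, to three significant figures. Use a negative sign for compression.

-77.7 MPa

Free thermal expansion αLΔT = 9.14e-6 · 9250 · 78 = 6.595 mm.
The walls impose strain ε = −(6.595)/9250 = -7.1292e-04; σ = Eε = 109000 · -7.1292e-04 = -77.71 MPa.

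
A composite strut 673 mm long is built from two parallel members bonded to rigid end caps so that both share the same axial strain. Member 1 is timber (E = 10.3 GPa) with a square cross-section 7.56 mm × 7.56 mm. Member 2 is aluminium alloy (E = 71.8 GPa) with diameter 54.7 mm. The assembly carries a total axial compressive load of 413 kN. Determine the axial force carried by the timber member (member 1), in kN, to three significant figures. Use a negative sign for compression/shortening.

A_1 = 57.15 mm².
A_2 = 2350 mm².
Equal strain + equilibrium ⇒ each member carries load in proportion to AE: A₁E₁ = 588700 N, A₂E₂ = 168700000 N, ΣAE = 169300000 N.
F₁ = P·A₁E₁/ΣAE = -413000·588700/169300000 = -1436 N.

-1.44 kN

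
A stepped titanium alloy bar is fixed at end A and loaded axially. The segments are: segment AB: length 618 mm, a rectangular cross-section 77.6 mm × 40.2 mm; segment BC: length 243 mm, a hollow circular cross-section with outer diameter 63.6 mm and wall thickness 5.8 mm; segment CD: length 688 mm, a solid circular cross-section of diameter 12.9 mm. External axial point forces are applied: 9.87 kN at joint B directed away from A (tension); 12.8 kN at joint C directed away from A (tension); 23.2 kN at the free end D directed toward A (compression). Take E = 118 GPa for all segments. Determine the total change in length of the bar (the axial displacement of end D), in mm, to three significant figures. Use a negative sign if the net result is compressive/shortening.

-1.06 mm

Internal axial forces (sectioning from the free end, tension +): N_CD = -23.2 kN, N_BC = -10.4 kN, N_AB = -0.53 kN.
A_AB = 3120 mm².
A_BC = 1053 mm².
A_CD = 130.7 mm².
δ_AB = -530·618/(3120·118000) = -0.0008898 mm
δ_BC = -10400·243/(1053·118000) = -0.02034 mm
δ_CD = -23200·688/(130.7·118000) = -1.035 mm
δ = Σδ_i = -1.056 mm.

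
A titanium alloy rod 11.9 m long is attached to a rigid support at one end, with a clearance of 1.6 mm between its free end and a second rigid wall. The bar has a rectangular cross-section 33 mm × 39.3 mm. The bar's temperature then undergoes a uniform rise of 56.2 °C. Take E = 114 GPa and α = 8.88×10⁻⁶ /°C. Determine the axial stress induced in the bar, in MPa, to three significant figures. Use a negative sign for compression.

Free thermal expansion αLΔT = 8.88e-6 · 11900 · 56.2 = 5.939 mm.
The walls engage after the gap closes; constrained expansion = 5.939 − 1.6 = 4.339 mm.
The walls impose strain ε = −(4.339)/11900 = -3.6460e-04; σ = Eε = 114000 · -3.6460e-04 = -41.56 MPa.

-41.6 MPa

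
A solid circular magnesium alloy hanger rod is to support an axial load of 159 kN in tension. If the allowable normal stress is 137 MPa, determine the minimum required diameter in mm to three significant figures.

Required area A ≥ P/σ_allow = 159000/137 = 1161 mm².
For a solid circular section, d ≥ √(4A/π) = 38.44 mm.

38.4 mm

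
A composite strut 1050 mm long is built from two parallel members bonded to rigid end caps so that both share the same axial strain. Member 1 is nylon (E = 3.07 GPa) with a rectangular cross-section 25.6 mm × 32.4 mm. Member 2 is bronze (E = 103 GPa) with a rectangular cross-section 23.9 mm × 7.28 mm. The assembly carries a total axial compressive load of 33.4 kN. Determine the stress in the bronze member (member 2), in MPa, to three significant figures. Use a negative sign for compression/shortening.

A_1 = 829.4 mm².
A_2 = 174 mm².
Equal strain + equilibrium ⇒ each member carries load in proportion to AE: A₁E₁ = 2546000 N, A₂E₂ = 17920000 N, ΣAE = 20470000 N.
σ₂ = P·E₂/ΣAE = -33400·103000/20470000 = -168.1 MPa.

-168 MPa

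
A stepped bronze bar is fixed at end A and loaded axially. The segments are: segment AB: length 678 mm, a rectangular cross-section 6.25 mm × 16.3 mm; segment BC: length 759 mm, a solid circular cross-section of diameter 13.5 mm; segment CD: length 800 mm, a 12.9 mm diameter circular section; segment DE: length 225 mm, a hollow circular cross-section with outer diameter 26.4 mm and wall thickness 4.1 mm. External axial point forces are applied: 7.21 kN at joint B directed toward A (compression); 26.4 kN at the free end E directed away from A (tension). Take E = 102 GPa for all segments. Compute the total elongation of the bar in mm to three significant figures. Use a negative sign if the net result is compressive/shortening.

4.41 mm

Internal axial forces (sectioning from the free end, tension +): N_DE = 26.4 kN, N_CD = 26.4 kN, N_BC = 26.4 kN, N_AB = 19.19 kN.
A_AB = 101.9 mm².
A_BC = 143.1 mm².
A_CD = 130.7 mm².
A_DE = 287.2 mm².
δ_AB = 19190·678/(101.9·102000) = 1.252 mm
δ_BC = 26400·759/(143.1·102000) = 1.372 mm
δ_CD = 26400·800/(130.7·102000) = 1.584 mm
δ_DE = 26400·225/(287.2·102000) = 0.2027 mm
δ = Σδ_i = 4.412 mm.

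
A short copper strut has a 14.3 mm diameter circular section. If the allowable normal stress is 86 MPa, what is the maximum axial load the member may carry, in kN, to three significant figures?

A = 160.6 mm².
P_max = σ_allow · A = 86 · 160.6 = 13810 N = 13.81 kN.

13.8 kN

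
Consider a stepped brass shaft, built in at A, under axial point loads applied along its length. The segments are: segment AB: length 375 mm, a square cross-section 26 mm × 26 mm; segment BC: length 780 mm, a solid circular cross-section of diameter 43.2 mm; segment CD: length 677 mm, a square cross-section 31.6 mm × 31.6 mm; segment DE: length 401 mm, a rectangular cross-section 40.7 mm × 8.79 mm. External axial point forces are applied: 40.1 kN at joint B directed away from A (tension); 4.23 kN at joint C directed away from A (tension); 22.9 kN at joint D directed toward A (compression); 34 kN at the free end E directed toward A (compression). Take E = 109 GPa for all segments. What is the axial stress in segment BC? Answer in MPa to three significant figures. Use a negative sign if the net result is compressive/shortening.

-35.9 MPa

Internal axial forces (sectioning from the free end, tension +): N_DE = -34 kN, N_CD = -56.9 kN, N_BC = -52.67 kN, N_AB = -12.57 kN.
A_BC = 1466 mm².
σ_BC = N_BC/A_BC = -52670/1466 = -35.93 MPa.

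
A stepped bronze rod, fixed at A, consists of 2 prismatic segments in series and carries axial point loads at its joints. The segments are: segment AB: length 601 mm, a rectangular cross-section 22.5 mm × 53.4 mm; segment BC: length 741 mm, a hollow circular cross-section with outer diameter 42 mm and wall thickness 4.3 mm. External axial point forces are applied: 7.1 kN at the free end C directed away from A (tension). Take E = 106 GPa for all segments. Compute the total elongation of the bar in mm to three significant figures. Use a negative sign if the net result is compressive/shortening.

0.131 mm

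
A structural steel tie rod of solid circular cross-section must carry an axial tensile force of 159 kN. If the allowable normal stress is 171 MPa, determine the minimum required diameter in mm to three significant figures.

34.4 mm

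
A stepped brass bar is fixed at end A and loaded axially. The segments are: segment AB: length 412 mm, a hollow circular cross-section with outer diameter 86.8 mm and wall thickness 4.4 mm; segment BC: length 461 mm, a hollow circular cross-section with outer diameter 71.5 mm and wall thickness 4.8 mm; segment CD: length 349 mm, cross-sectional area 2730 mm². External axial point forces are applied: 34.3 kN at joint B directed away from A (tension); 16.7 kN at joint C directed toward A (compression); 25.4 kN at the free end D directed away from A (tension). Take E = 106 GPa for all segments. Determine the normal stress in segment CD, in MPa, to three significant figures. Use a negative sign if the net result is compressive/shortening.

Internal axial forces (sectioning from the free end, tension +): N_CD = 25.4 kN, N_BC = 8.7 kN, N_AB = 43 kN.
σ_CD = N_CD/A_CD = 25400/2730 = 9.304 MPa.

9.30 MPa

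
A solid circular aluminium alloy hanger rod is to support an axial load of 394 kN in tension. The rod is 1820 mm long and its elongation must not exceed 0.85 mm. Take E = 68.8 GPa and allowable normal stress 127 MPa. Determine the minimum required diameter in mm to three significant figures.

Required area A ≥ P/σ_allow = 394000/127 = 3102 mm².
For a solid circular section, d ≥ √(4A/π) = 62.85 mm.
Elongation limit: A ≥ PL/(Eδ_allow) = 394000·1820/(68800·0.85) = 12260 mm² ⇒ d ≥ 124.9 mm.
The elongation limit governs.

125 mm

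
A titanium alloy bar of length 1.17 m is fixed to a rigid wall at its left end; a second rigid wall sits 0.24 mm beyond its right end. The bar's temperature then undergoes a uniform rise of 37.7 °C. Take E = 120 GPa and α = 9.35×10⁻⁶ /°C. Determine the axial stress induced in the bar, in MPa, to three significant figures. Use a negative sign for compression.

Free thermal expansion αLΔT = 9.35e-6 · 1170 · 37.7 = 0.4124 mm.
The walls engage after the gap closes; constrained expansion = 0.4124 − 0.24 = 0.1724 mm.
The walls impose strain ε = −(0.1724)/1170 = -1.4737e-04; σ = Eε = 120000 · -1.4737e-04 = -17.68 MPa.

-17.7 MPa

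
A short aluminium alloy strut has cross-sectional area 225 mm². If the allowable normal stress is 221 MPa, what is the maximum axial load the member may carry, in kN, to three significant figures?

49.7 kN

P_max = σ_allow · A = 221 · 225 = 49720 N = 49.73 kN.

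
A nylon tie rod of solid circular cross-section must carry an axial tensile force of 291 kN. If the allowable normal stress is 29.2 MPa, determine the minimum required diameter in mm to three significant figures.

113 mm

Required area A ≥ P/σ_allow = 291000/29.2 = 9966 mm².
For a solid circular section, d ≥ √(4A/π) = 112.6 mm.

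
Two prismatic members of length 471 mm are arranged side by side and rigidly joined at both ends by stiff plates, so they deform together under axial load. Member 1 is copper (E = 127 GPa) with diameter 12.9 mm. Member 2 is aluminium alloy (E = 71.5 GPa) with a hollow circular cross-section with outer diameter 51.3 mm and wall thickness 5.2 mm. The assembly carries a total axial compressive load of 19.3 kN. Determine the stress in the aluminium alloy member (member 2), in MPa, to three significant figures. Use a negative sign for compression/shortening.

-19.6 MPa

A_1 = 130.7 mm².
A_2 = 753.1 mm².
Equal strain + equilibrium ⇒ each member carries load in proportion to AE: A₁E₁ = 16600000 N, A₂E₂ = 53850000 N, ΣAE = 70450000 N.
σ₂ = P·E₂/ΣAE = -19300·71500/70450000 = -19.59 MPa.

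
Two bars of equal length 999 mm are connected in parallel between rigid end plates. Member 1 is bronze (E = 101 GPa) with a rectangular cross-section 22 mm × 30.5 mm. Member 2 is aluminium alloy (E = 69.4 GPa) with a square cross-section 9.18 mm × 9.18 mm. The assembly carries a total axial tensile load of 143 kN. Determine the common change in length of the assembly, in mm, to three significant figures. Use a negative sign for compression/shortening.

1.94 mm

A_1 = 671 mm².
A_2 = 84.27 mm².
Equal strain + equilibrium ⇒ each member carries load in proportion to AE: A₁E₁ = 67770000 N, A₂E₂ = 5849000 N, ΣAE = 73620000 N.
δ = PL/ΣAE = 143000·999/73620000 = 1.94 mm.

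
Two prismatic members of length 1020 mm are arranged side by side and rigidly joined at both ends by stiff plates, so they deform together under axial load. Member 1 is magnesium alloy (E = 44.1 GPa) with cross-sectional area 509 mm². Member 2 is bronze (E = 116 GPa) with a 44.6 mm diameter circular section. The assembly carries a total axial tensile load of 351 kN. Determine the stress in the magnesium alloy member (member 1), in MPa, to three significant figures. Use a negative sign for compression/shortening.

76.0 MPa

A_2 = 1562 mm².
Equal strain + equilibrium ⇒ each member carries load in proportion to AE: A₁E₁ = 22450000 N, A₂E₂ = 181200000 N, ΣAE = 203700000 N.
σ₁ = P·E₁/ΣAE = 351000·44100/203700000 = 76 MPa.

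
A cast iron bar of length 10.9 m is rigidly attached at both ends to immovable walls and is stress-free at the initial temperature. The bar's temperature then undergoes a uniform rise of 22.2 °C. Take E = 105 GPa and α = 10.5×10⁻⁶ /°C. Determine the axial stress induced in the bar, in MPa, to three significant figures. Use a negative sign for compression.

Free thermal expansion αLΔT = 10.5e-6 · 10900 · 22.2 = 2.541 mm.
The walls impose strain ε = −(2.541)/10900 = -2.3310e-04; σ = Eε = 105000 · -2.3310e-04 = -24.48 MPa.

-24.5 MPa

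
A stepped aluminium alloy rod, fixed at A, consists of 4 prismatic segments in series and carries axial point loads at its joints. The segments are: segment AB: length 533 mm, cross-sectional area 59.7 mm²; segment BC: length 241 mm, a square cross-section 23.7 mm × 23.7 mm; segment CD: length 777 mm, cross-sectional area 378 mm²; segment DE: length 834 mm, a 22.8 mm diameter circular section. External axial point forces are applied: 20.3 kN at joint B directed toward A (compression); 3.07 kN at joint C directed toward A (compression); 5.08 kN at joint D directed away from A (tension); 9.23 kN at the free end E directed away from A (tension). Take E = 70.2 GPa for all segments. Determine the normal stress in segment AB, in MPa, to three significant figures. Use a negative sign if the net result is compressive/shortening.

-152 MPa

Internal axial forces (sectioning from the free end, tension +): N_DE = 9.23 kN, N_CD = 14.31 kN, N_BC = 11.24 kN, N_AB = -9.06 kN.
σ_AB = N_AB/A_AB = -9060/59.7 = -151.8 MPa.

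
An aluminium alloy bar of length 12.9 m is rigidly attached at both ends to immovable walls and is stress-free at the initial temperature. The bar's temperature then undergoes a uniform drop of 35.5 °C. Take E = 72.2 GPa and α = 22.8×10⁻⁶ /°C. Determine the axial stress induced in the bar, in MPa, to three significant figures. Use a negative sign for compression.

58.4 MPa

Free thermal expansion αLΔT = 22.8e-6 · 12900 · -35.5 = -10.44 mm.
The walls impose strain ε = −(-10.44)/12900 = 8.0940e-04; σ = Eε = 72200 · 8.0940e-04 = 58.44 MPa.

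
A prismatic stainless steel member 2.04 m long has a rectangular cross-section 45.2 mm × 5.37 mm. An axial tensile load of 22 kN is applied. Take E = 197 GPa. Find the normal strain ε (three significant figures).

4.60e-04

A = 242.7 mm².
σ = N/A = 90.64 MPa; ε = σ/E = 90.64/197000 = 4.601e-04.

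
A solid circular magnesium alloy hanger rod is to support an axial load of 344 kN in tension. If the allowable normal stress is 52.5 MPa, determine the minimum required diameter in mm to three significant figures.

91.3 mm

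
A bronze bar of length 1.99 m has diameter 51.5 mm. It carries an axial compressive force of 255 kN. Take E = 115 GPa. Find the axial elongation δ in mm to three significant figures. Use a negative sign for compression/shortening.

A = 2083 mm².
δ_mech = NL/(AE) = -255000·1990/(2083·115000) = -2.118 mm.

-2.12 mm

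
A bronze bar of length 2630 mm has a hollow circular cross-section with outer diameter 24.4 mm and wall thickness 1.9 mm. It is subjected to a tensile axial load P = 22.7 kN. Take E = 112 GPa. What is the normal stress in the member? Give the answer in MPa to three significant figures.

A = 134.3 mm².
σ = N/A = 22700/134.3 = 169 MPa.

169 MPa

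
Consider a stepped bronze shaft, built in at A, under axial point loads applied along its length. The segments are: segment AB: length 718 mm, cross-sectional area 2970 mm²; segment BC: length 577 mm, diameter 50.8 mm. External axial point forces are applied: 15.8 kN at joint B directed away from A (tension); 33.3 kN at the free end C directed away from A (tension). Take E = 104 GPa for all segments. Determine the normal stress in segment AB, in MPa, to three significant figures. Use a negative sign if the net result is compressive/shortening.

Internal axial forces (sectioning from the free end, tension +): N_BC = 33.3 kN, N_AB = 49.1 kN.
σ_AB = N_AB/A_AB = 49100/2970 = 16.53 MPa.

16.5 MPa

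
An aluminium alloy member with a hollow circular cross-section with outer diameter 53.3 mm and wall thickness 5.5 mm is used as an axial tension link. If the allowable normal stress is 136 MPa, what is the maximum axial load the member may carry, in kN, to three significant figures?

A = 825.9 mm².
P_max = σ_allow · A = 136 · 825.9 = 112300 N = 112.3 kN.

112 kN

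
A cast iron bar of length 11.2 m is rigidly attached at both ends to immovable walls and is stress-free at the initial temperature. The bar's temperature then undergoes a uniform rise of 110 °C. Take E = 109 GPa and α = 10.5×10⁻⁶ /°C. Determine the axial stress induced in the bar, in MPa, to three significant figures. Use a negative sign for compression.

-126 MPa

Free thermal expansion αLΔT = 10.5e-6 · 11200 · 110 = 12.94 mm.
The walls impose strain ε = −(12.94)/11200 = -1.1550e-03; σ = Eε = 109000 · -1.1550e-03 = -125.9 MPa.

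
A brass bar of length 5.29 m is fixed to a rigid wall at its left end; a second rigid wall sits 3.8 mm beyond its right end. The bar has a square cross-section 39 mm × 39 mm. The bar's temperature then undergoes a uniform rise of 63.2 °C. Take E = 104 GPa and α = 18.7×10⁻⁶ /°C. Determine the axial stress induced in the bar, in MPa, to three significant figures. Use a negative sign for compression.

-48.2 MPa

Free thermal expansion αLΔT = 18.7e-6 · 5290 · 63.2 = 6.252 mm.
The walls engage after the gap closes; constrained expansion = 6.252 − 3.8 = 2.452 mm.
The walls impose strain ε = −(2.452)/5290 = -4.6350e-04; σ = Eε = 104000 · -4.6350e-04 = -48.2 MPa.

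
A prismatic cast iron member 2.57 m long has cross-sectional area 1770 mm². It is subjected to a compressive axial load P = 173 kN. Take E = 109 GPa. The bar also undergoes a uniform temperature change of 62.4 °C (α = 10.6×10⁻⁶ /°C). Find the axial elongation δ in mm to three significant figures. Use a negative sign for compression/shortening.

-0.605 mm

δ_mech = NL/(AE) = -173000·2570/(1770·109000) = -2.305 mm.
δ_thermal = αLΔT = 10.6e-6·2570·62.4 = 1.7 mm.
δ = δ_mech + δ_thermal = -0.6046 mm.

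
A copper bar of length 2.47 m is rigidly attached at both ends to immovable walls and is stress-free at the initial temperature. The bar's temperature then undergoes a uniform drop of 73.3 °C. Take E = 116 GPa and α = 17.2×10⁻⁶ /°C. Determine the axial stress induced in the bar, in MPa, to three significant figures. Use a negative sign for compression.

146 MPa

Free thermal expansion αLΔT = 17.2e-6 · 2470 · -73.3 = -3.114 mm.
The walls impose strain ε = −(-3.114)/2470 = 1.2608e-03; σ = Eε = 116000 · 1.2608e-03 = 146.2 MPa.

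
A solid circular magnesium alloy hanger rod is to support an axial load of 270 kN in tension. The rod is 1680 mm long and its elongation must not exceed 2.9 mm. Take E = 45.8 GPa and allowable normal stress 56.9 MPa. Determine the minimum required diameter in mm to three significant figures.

Required area A ≥ P/σ_allow = 270000/56.9 = 4745 mm².
For a solid circular section, d ≥ √(4A/π) = 77.73 mm.
Elongation limit: A ≥ PL/(Eδ_allow) = 270000·1680/(45800·2.9) = 3415 mm² ⇒ d ≥ 65.94 mm.
The stress limit governs.

77.7 mm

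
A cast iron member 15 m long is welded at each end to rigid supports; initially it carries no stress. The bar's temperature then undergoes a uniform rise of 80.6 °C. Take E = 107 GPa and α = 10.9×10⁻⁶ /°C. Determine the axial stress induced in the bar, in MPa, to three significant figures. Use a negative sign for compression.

Free thermal expansion αLΔT = 10.9e-6 · 15000 · 80.6 = 13.18 mm.
The walls impose strain ε = −(13.18)/15000 = -8.7854e-04; σ = Eε = 107000 · -8.7854e-04 = -94 MPa.

-94.0 MPa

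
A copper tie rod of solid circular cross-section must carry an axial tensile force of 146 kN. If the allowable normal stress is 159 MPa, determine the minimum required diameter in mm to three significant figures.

34.2 mm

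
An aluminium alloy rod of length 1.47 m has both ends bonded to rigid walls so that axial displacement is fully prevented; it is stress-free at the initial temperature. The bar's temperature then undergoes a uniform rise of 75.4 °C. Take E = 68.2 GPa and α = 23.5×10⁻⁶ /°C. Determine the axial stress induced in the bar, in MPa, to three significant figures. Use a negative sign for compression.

-121 MPa

Free thermal expansion αLΔT = 23.5e-6 · 1470 · 75.4 = 2.605 mm.
The walls impose strain ε = −(2.605)/1470 = -1.7719e-03; σ = Eε = 68200 · -1.7719e-03 = -120.8 MPa.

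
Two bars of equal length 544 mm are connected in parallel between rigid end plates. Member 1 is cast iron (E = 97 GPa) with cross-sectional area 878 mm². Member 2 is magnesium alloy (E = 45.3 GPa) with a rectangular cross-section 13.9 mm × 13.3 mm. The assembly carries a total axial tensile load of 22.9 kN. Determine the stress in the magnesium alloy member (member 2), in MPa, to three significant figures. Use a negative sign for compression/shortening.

11.1 MPa

A_2 = 184.9 mm².
Equal strain + equilibrium ⇒ each member carries load in proportion to AE: A₁E₁ = 85170000 N, A₂E₂ = 8375000 N, ΣAE = 93540000 N.
σ₂ = P·E₂/ΣAE = 22900·45300/93540000 = 11.09 MPa.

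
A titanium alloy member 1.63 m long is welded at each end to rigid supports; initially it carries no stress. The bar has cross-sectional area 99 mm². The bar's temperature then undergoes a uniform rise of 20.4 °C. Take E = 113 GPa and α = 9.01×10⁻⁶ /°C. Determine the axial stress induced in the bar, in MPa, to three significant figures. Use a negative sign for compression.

-20.8 MPa

Free thermal expansion αLΔT = 9.01e-6 · 1630 · 20.4 = 0.2996 mm.
The walls impose strain ε = −(0.2996)/1630 = -1.8380e-04; σ = Eε = 113000 · -1.8380e-04 = -20.77 MPa.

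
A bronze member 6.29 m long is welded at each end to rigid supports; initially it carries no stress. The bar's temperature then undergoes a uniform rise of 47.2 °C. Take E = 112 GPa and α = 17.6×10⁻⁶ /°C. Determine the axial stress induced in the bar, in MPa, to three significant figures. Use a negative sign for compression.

-93.0 MPa

Free thermal expansion αLΔT = 17.6e-6 · 6290 · 47.2 = 5.225 mm.
The walls impose strain ε = −(5.225)/6290 = -8.3072e-04; σ = Eε = 112000 · -8.3072e-04 = -93.04 MPa.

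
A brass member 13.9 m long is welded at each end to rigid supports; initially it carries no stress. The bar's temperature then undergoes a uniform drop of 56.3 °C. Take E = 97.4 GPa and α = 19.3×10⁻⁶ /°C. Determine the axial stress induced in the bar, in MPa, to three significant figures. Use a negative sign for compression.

Free thermal expansion αLΔT = 19.3e-6 · 13900 · -56.3 = -15.1 mm.
The walls impose strain ε = −(-15.1)/13900 = 1.0866e-03; σ = Eε = 97400 · 1.0866e-03 = 105.8 MPa.

106 MPa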